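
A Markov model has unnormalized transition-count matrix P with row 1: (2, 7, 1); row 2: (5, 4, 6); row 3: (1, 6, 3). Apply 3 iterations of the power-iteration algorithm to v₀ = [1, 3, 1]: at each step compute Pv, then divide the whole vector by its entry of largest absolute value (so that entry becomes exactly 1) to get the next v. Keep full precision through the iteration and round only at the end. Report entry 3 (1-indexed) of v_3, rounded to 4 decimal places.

0.7640

Pv0 = (24.00000, 23.00000, 22.00000); divide by 24.00000 → v1 = (1.00000, 0.95833, 0.91667)
Pv1 = (9.62500, 14.33333, 9.50000); divide by 14.33333 → v2 = (0.67151, 1.00000, 0.66279)
Pv2 = (9.00581, 11.33430, 8.65988); divide by 11.33430 → v3 = (0.79456, 1.00000, 0.76404)
Requested entry of v3: 2979/3899 = 0.7640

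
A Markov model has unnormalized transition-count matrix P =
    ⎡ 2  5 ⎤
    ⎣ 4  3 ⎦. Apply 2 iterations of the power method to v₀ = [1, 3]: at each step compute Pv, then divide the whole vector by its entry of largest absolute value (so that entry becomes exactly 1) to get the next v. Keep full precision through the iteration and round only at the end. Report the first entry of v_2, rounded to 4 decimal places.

Pv0 = (17.00000, 13.00000); divide by 17.00000 → v1 = (1.00000, 0.76471)
Pv1 = (5.82353, 6.29412); divide by 6.29412 → v2 = (0.92523, 1.00000)
Requested entry of v2: 99/107 = 0.9252

0.9252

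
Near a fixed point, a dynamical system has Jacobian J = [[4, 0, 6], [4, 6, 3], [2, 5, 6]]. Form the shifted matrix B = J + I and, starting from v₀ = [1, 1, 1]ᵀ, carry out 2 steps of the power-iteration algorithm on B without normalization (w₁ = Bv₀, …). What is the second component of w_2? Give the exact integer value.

B = J + I has rows (5, 0, 6); (4, 7, 3); (2, 5, 7)
w1 = Bv₀ = (5·1 + 0·1 + 6·1; 4·1 + 7·1 + 3·1; 2·1 + 5·1 + 7·1) = (11, 14, 14)
w2 = Bw1 = (5·11 + 0·14 + 6·14; 4·11 + 7·14 + 3·14; 2·11 + 5·14 + 7·14) = (139, 184, 190)
Requested component of w2: 184

184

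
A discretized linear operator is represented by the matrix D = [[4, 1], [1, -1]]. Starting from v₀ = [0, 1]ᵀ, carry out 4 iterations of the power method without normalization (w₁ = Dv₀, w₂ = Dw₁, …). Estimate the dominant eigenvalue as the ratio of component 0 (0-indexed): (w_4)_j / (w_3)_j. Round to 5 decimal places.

4.07143

w1 = Dv₀ = (4·0 + 1·1; 1·0 + (-1)·1) = (1, -1)
w2 = Dw1 = (4·1 + 1·(-1); 1·1 + (-1)·(-1)) = (3, 2)
w3 = Dw2 = (14, 1)
w4 = Dw3 = (57, 13)
Ratio at component: 57 / 14 = 4.07143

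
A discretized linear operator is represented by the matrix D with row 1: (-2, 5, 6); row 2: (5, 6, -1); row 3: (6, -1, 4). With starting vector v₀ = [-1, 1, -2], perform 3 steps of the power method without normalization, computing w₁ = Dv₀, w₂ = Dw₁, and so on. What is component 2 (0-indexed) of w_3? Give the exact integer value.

-770

w1 = Dv₀ = ((-2)·(-1) + 5·1 + 6·(-2); 5·(-1) + 6·1 + (-1)·(-2); 6·(-1) + (-1)·1 + 4·(-2)) = (-5, 3, -15)
w2 = Dw1 = ((-2)·(-5) + 5·3 + 6·(-15); 5·(-5) + 6·3 + (-1)·(-15); 6·(-5) + (-1)·3 + 4·(-15)) = (-65, 8, -93)
w3 = Dw2 = (-388, -184, -770)
The requested component of w3 is -770.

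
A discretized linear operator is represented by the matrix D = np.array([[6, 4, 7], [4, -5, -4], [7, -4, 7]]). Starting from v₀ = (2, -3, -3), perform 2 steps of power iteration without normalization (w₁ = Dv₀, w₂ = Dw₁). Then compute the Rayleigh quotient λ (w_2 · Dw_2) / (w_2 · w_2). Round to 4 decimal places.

w1 = Dv₀ = (6·2 + 4·(-3) + 7·(-3); 4·2 + (-5)·(-3) + (-4)·(-3); 7·2 + (-4)·(-3) + 7·(-3)) = (-21, 35, 5)
w2 = Dw1 = (6·(-21) + 4·35 + 7·5; 4·(-21) + (-5)·35 + (-4)·5; 7·(-21) + (-4)·35 + 7·5) = (49, -279, -252)
Dw2 = (-2586, 2599, -305)
w2·Dw2 = 49·(-2586) + (-279)·2599 + (-252)·(-305) = -774975; w2·w2 = 49·49 + (-279)·(-279) + (-252)·(-252) = 143746
λ ≈ -774975/143746 = -5.3913

λ ≈ -5.3913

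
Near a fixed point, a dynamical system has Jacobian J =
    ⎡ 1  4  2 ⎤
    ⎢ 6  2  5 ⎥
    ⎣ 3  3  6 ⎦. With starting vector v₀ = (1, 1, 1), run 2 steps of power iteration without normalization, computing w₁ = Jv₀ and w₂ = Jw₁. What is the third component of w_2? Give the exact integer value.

132

w1 = Jv₀ = (7, 13, 12)
w2 = Jw1 = (83, 128, 132)
The requested component of w2 is 132.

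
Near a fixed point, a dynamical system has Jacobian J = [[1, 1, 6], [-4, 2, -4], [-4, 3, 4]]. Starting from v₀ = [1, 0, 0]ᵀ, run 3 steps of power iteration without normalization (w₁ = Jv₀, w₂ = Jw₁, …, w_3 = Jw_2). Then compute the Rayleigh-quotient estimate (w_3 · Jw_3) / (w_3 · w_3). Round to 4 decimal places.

λ ≈ 3.1025

w1 = Jv₀ = (1, -4, -4)
w2 = Jw1 = (-27, 4, -32)
w3 = Jw2 = (-215, 244, -8)
Jw3 = (-19, 1380, 1560)
w3·Jw3 = (-215)·(-19) + 244·1380 + (-8)·1560 = 328325; w3·w3 = (-215)·(-215) + 244·244 + (-8)·(-8) = 105825
λ ≈ 328325/105825 = 3.1025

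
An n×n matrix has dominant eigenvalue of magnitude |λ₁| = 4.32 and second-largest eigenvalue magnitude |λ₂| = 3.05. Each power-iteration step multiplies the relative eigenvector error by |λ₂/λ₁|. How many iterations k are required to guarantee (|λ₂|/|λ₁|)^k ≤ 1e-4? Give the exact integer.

27

|λ₂/λ₁| = 3.05/4.32 = 0.70602
Need k ≥ ln(1e-4) / ln(0.70602) = -9.2103 / -0.3481 ≈ 26.458
Smallest integer k satisfying the bound: 27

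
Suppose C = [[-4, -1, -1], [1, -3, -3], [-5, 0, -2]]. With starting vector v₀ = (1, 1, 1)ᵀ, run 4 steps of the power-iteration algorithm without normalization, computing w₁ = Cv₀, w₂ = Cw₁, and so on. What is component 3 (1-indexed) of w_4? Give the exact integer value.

w1 = Cv₀ = ((-4)·1 + (-1)·1 + (-1)·1; 1·1 + (-3)·1 + (-3)·1; (-5)·1 + 0·1 + (-2)·1) = (-6, -5, -7)
w2 = Cw1 = ((-4)·(-6) + (-1)·(-5) + (-1)·(-7); 1·(-6) + (-3)·(-5) + (-3)·(-7); (-5)·(-6) + 0·(-5) + (-2)·(-7)) = (36, 30, 44)
w3 = Cw2 = (-218, -186, -268)
w4 = Cw3 = (1326, 1144, 1626)
The requested component of w4 is 1626.

1626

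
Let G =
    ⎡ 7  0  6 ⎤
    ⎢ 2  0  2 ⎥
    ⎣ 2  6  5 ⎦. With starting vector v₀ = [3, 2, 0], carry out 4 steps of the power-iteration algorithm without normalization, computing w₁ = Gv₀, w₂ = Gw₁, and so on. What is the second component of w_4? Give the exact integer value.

w1 = Gv₀ = (7·3 + 0·2 + 6·0; 2·3 + 0·2 + 2·0; 2·3 + 6·2 + 5·0) = (21, 6, 18)
w2 = Gw1 = (7·21 + 0·6 + 6·18; 2·21 + 0·6 + 2·18; 2·21 + 6·6 + 5·18) = (255, 78, 168)
w3 = Gw2 = (2793, 846, 1818)
w4 = Gw3 = (30459, 9222, 19752)
The requested component of w4 is 9222.

9222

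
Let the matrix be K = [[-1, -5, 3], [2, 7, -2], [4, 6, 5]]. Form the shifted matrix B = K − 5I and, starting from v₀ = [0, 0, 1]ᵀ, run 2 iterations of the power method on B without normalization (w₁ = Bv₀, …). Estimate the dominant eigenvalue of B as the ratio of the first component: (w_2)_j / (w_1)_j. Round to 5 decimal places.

μ ≈ -2.66667

B = K − 5I has rows (-6, -5, 3); (2, 2, -2); (4, 6, 0)
w1 = Bv₀ = ((-6)·0 + (-5)·0 + 3·1; 2·0 + 2·0 + (-2)·1; 4·0 + 6·0 + 0·1) = (3, -2, 0)
w2 = Bw1 = ((-6)·3 + (-5)·(-2) + 3·0; 2·3 + 2·(-2) + (-2)·0; 4·3 + 6·(-2) + 0·0) = (-8, 2, 0)
Ratio: -8/3 = -2.66667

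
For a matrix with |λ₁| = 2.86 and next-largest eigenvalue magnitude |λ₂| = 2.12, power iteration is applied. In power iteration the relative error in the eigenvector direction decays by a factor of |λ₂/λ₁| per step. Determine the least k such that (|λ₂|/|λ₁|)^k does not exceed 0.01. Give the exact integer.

16

|λ₂/λ₁| = 2.12/2.86 = 0.74126
Need k ≥ ln(0.01) / ln(0.74126) = -4.6052 / -0.2994 ≈ 15.381
Smallest integer k satisfying the bound: 16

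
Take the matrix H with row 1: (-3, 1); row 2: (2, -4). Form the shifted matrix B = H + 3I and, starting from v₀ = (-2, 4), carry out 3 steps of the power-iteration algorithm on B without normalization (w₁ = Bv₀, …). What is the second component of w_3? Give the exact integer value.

-32

B = H + 3I has rows (0, 1); (2, -1)
w1 = Bv₀ = (4, -8)
w2 = Bw1 = (-8, 16)
w3 = Bw2 = (16, -32)
Requested component of w3: -32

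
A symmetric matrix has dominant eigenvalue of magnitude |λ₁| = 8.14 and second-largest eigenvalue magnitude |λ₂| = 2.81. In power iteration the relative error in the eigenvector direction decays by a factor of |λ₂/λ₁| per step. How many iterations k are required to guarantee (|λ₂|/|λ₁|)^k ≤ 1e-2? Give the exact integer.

5

|λ₂/λ₁| = 2.81/8.14 = 0.34521
Need k ≥ ln(1e-2) / ln(0.34521) = -4.6052 / -1.0636 ≈ 4.330
Smallest integer k satisfying the bound: 5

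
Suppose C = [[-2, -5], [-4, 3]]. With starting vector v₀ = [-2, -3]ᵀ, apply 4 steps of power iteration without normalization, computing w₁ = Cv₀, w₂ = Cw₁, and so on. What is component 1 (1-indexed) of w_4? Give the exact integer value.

w1 = Cv₀ = (19, -1)
w2 = Cw1 = (-33, -79)
w3 = Cw2 = (461, -105)
w4 = Cw3 = (-397, -2159)
The requested component of w4 is -397.

-397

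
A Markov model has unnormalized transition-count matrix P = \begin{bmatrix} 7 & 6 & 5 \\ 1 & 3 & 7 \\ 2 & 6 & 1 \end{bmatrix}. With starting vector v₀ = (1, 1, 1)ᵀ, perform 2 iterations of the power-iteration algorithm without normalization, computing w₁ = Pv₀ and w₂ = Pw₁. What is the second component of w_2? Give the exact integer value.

114

w1 = Pv₀ = (18, 11, 9)
w2 = Pw1 = (237, 114, 111)
The requested component of w2 is 114.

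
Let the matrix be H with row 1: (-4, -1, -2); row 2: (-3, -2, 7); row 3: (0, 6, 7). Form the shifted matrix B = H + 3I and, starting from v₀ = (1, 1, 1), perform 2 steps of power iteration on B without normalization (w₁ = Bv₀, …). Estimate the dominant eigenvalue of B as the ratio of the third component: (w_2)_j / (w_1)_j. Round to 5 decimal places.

μ ≈ 11.87500

B = H + 3I has rows (-1, -1, -2); (-3, 1, 7); (0, 6, 10)
w1 = Bv₀ = ((-1)·1 + (-1)·1 + (-2)·1; (-3)·1 + 1·1 + 7·1; 0·1 + 6·1 + 10·1) = (-4, 5, 16)
w2 = Bw1 = ((-1)·(-4) + (-1)·5 + (-2)·16; (-3)·(-4) + 1·5 + 7·16; 0·(-4) + 6·5 + 10·16) = (-33, 129, 190)
Ratio: 190/16 = 11.87500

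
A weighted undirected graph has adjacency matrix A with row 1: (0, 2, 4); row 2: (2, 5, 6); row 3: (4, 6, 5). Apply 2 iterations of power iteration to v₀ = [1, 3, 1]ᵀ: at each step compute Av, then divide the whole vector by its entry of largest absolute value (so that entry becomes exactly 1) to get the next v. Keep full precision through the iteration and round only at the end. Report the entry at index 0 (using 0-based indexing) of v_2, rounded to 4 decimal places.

Av0 = (10.00000, 23.00000, 27.00000); divide by 27.00000 → v1 = (0.37037, 0.85185, 1.00000)
Av1 = (5.70370, 11.00000, 11.59259); divide by 11.59259 → v2 = (0.49201, 0.94888, 1.00000)
Requested entry of v2: 154/313 = 0.4920

0.4920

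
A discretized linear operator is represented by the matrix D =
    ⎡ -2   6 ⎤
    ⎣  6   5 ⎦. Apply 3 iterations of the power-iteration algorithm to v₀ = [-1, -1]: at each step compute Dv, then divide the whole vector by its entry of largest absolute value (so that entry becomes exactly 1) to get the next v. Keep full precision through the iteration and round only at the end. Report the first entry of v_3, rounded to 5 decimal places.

0.48183

Dv0 = (-4.000000, -11.000000); divide by -11.000000 → v1 = (0.363636, 1.000000)
Dv1 = (5.272727, 7.181818); divide by 7.181818 → v2 = (0.734177, 1.000000)
Dv2 = (4.531646, 9.405063); divide by 9.405063 → v3 = (0.481830, 1.000000)
Requested entry of v3: -358/-743 = 0.48183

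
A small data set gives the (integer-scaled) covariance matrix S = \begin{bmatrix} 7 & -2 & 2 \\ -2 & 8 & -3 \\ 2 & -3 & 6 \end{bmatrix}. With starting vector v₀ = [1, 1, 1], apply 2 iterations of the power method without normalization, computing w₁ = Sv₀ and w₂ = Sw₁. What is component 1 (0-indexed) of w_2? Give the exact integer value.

-5

w1 = Sv₀ = (7, 3, 5)
w2 = Sw1 = (53, -5, 35)
The requested component of w2 is -5.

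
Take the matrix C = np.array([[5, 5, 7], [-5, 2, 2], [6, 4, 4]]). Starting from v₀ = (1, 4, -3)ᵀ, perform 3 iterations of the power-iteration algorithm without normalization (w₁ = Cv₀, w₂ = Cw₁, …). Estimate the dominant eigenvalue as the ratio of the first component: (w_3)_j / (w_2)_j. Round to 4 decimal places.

w1 = Cv₀ = (4, -3, 10)
w2 = Cw1 = (75, -6, 52)
w3 = Cw2 = (709, -283, 634)
Ratio at component: 709 / 75 = 9.4533

λ ≈ 9.4533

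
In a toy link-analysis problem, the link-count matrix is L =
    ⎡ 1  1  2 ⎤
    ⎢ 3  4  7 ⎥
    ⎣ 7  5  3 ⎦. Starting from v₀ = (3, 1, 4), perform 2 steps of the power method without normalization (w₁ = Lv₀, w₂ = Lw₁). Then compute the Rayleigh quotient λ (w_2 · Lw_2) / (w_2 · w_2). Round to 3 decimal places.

λ ≈ 10.940

w1 = Lv₀ = (1·3 + 1·1 + 2·4; 3·3 + 4·1 + 7·4; 7·3 + 5·1 + 3·4) = (12, 41, 38)
w2 = Lw1 = (1·12 + 1·41 + 2·38; 3·12 + 4·41 + 7·38; 7·12 + 5·41 + 3·38) = (129, 466, 403)
Lw2 = (1401, 5072, 4442)
w2·Lw2 = 129·1401 + 466·5072 + 403·4442 = 4334407; w2·w2 = 129·129 + 466·466 + 403·403 = 396206
λ ≈ 4334407/396206 = 10.940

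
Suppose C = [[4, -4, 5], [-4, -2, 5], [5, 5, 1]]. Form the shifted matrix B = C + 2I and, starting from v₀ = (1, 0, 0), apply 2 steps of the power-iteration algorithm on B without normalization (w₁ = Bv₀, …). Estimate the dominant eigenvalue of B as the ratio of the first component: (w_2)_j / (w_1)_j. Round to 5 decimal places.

12.83333

B = C + 2I has rows (6, -4, 5); (-4, 0, 5); (5, 5, 3)
w1 = Bv₀ = (6·1 + (-4)·0 + 5·0; (-4)·1 + 0·0 + 5·0; 5·1 + 5·0 + 3·0) = (6, -4, 5)
w2 = Bw1 = (6·6 + (-4)·(-4) + 5·5; (-4)·6 + 0·(-4) + 5·5; 5·6 + 5·(-4) + 3·5) = (77, 1, 25)
Ratio: 77/6 = 12.83333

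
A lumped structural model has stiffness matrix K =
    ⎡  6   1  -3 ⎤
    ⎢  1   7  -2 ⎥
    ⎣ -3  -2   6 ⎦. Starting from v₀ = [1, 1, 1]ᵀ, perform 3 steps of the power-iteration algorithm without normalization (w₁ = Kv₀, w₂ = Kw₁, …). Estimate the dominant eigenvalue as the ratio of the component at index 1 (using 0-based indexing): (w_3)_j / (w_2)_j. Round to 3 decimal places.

λ ≈ 8.432

w1 = Kv₀ = (4, 6, 1)
w2 = Kw1 = (27, 44, -18)
w3 = Kw2 = (260, 371, -277)
Ratio at component: 371 / 44 = 8.432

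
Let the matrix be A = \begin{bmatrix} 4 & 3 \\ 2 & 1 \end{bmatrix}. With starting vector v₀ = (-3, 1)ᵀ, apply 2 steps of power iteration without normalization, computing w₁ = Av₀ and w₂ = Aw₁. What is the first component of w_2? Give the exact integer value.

w1 = Av₀ = (4·(-3) + 3·1; 2·(-3) + 1·1) = (-9, -5)
w2 = Aw1 = (4·(-9) + 3·(-5); 2·(-9) + 1·(-5)) = (-51, -23)
The requested component of w2 is -51.

-51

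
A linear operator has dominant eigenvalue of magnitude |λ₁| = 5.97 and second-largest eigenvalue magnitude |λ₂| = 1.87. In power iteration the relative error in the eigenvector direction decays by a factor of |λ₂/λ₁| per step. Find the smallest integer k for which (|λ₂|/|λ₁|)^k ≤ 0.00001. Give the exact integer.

10

|λ₂/λ₁| = 1.87/5.97 = 0.31323
Need k ≥ ln(0.00001) / ln(0.31323) = -11.5129 / -1.1608 ≈ 9.918
Smallest integer k satisfying the bound: 10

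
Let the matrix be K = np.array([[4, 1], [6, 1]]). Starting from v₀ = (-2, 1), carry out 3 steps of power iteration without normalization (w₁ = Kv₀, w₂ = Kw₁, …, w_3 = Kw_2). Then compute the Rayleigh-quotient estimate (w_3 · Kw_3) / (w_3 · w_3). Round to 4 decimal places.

λ ≈ 5.3707

w1 = Kv₀ = (-7, -11)
w2 = Kw1 = (-39, -53)
w3 = Kw2 = (-209, -287)
Kw3 = (-1123, -1541)
w3·Kw3 = (-209)·(-1123) + (-287)·(-1541) = 676974; w3·w3 = (-209)·(-209) + (-287)·(-287) = 126050
λ ≈ 676974/126050 = 5.3707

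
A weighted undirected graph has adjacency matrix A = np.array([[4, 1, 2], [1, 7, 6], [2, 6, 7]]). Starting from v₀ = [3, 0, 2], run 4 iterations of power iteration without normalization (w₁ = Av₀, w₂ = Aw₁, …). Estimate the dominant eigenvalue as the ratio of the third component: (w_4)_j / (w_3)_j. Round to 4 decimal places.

w1 = Av₀ = (4·3 + 1·0 + 2·2; 1·3 + 7·0 + 6·2; 2·3 + 6·0 + 7·2) = (16, 15, 20)
w2 = Aw1 = (4·16 + 1·15 + 2·20; 1·16 + 7·15 + 6·20; 2·16 + 6·15 + 7·20) = (119, 241, 262)
w3 = Aw2 = (1241, 3378, 3518)
w4 = Aw3 = (15378, 45995, 47376)
Ratio at component: 47376 / 3518 = 13.4667

λ ≈ 13.4667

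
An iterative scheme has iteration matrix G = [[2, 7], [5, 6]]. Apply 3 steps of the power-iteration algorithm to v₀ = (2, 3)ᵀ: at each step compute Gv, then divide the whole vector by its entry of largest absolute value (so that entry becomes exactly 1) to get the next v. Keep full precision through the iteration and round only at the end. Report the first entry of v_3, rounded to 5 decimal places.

0.85107

Gv0 = (25.000000, 28.000000); divide by 28.000000 → v1 = (0.892857, 1.000000)
Gv1 = (8.785714, 10.464286); divide by 10.464286 → v2 = (0.839590, 1.000000)
Gv2 = (8.679181, 10.197952); divide by 10.197952 → v3 = (0.851071, 1.000000)
Requested entry of v3: 2543/2988 = 0.85107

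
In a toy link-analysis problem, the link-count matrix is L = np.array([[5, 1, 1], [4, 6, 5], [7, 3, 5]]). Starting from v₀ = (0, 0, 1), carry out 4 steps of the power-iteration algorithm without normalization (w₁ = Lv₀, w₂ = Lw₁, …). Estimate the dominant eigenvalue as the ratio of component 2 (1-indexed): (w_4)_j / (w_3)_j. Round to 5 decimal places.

w1 = Lv₀ = (1, 5, 5)
w2 = Lw1 = (15, 59, 47)
w3 = Lw2 = (181, 649, 517)
w4 = Lw3 = (2071, 7203, 5799)
Ratio at component: 7203 / 649 = 11.09861

λ ≈ 11.09861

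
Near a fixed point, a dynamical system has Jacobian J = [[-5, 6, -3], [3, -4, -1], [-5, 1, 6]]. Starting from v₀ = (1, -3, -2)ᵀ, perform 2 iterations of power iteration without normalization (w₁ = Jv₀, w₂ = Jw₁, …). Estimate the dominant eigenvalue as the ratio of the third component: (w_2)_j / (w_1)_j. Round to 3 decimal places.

0.900

w1 = Jv₀ = ((-5)·1 + 6·(-3) + (-3)·(-2); 3·1 + (-4)·(-3) + (-1)·(-2); (-5)·1 + 1·(-3) + 6·(-2)) = (-17, 17, -20)
w2 = Jw1 = ((-5)·(-17) + 6·17 + (-3)·(-20); 3·(-17) + (-4)·17 + (-1)·(-20); (-5)·(-17) + 1·17 + 6·(-20)) = (247, -99, -18)
Ratio at component: -18 / -20 = 0.900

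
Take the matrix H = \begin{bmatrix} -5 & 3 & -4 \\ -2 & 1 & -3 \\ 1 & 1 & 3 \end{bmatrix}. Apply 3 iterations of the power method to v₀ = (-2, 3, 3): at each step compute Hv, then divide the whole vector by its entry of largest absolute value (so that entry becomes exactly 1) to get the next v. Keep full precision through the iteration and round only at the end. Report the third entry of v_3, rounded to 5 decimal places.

Hv0 = (7.000000, -2.000000, 10.000000); divide by 10.000000 → v1 = (0.700000, -0.200000, 1.000000)
Hv1 = (-8.100000, -4.600000, 3.500000); divide by -8.100000 → v2 = (1.000000, 0.567901, -0.432099)
Hv2 = (-1.567901, -0.135802, 0.271605); divide by -1.567901 → v3 = (1.000000, 0.086614, -0.173228)
Requested entry of v3: -22/127 = -0.17323

-0.17323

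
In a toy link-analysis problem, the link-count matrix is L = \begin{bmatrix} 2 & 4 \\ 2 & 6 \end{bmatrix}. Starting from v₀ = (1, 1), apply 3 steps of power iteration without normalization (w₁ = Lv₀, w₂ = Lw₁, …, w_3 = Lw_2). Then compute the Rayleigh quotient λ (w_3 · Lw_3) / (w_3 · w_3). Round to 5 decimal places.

w1 = Lv₀ = (2·1 + 4·1; 2·1 + 6·1) = (6, 8)
w2 = Lw1 = (2·6 + 4·8; 2·6 + 6·8) = (44, 60)
w3 = Lw2 = (328, 448)
Lw3 = (2448, 3344)
w3·Lw3 = 328·2448 + 448·3344 = 2301056; w3·w3 = 328·328 + 448·448 = 308288
λ ≈ 2301056/308288 = 7.46398

7.46398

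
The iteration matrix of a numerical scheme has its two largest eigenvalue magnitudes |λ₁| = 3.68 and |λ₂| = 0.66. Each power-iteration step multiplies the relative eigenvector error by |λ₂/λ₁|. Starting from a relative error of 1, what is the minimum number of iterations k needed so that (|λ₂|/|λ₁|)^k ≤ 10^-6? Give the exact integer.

|λ₂/λ₁| = 0.66/3.68 = 0.17935
Need k ≥ ln(10^-6) / ln(0.17935) = -13.8155 / -1.7184 ≈ 8.040
Smallest integer k satisfying the bound: 9

9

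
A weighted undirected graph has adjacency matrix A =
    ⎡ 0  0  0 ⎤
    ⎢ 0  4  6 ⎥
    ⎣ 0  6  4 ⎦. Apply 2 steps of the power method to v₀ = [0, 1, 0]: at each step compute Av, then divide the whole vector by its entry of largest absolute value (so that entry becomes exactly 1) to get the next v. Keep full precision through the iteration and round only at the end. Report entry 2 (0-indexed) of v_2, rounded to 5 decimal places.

0.92308

Av0 = (0.000000, 4.000000, 6.000000); divide by 6.000000 → v1 = (0.000000, 0.666667, 1.000000)
Av1 = (0.000000, 8.666667, 8.000000); divide by 8.666667 → v2 = (0.000000, 1.000000, 0.923077)
Requested entry of v2: 48/52 = 0.92308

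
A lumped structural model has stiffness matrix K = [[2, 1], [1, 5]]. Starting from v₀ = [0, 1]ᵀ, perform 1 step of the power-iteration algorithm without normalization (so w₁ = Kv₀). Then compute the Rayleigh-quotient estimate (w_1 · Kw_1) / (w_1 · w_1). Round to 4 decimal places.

w1 = Kv₀ = (1, 5)
Kw1 = (7, 26)
w1·Kw1 = 1·7 + 5·26 = 137; w1·w1 = 1·1 + 5·5 = 26
λ ≈ 137/26 = 5.2692

λ ≈ 5.2692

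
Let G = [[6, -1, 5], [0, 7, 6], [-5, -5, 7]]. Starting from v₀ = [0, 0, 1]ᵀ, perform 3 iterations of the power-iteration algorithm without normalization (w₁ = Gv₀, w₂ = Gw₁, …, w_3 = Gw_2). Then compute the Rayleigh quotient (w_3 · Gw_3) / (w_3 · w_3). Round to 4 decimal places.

6.3500

w1 = Gv₀ = (6·0 + (-1)·0 + 5·1; 0·0 + 7·0 + 6·1; (-5)·0 + (-5)·0 + 7·1) = (5, 6, 7)
w2 = Gw1 = (6·5 + (-1)·6 + 5·7; 0·5 + 7·6 + 6·7; (-5)·5 + (-5)·6 + 7·7) = (59, 84, -6)
w3 = Gw2 = (240, 552, -757)
Gw3 = (-2897, -678, -9259)
w3·Gw3 = 240·(-2897) + 552·(-678) + (-757)·(-9259) = 5939527; w3·w3 = 240·240 + 552·552 + (-757)·(-757) = 935353
λ ≈ 5939527/935353 = 6.3500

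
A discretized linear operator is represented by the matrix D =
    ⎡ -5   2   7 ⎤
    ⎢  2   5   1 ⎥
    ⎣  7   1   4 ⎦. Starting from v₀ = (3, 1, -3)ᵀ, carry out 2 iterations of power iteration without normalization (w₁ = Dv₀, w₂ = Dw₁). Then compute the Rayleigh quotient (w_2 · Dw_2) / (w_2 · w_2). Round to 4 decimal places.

w1 = Dv₀ = ((-5)·3 + 2·1 + 7·(-3); 2·3 + 5·1 + 1·(-3); 7·3 + 1·1 + 4·(-3)) = (-34, 8, 10)
w2 = Dw1 = ((-5)·(-34) + 2·8 + 7·10; 2·(-34) + 5·8 + 1·10; 7·(-34) + 1·8 + 4·10) = (256, -18, -190)
Dw2 = (-2646, 232, 1014)
w2·Dw2 = 256·(-2646) + (-18)·232 + (-190)·1014 = -874212; w2·w2 = 256·256 + (-18)·(-18) + (-190)·(-190) = 101960
λ ≈ -874212/101960 = -8.5741

-8.5741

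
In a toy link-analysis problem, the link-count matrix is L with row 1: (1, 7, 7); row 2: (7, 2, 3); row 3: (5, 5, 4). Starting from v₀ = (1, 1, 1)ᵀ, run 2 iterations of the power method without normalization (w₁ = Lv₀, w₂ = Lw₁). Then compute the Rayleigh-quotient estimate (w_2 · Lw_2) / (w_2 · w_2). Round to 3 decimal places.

w1 = Lv₀ = (1·1 + 7·1 + 7·1; 7·1 + 2·1 + 3·1; 5·1 + 5·1 + 4·1) = (15, 12, 14)
w2 = Lw1 = (1·15 + 7·12 + 7·14; 7·15 + 2·12 + 3·14; 5·15 + 5·12 + 4·14) = (197, 171, 191)
Lw2 = (2731, 2294, 2604)
w2·Lw2 = 197·2731 + 171·2294 + 191·2604 = 1427645; w2·w2 = 197·197 + 171·171 + 191·191 = 104531
λ ≈ 1427645/104531 = 13.658

λ ≈ 13.658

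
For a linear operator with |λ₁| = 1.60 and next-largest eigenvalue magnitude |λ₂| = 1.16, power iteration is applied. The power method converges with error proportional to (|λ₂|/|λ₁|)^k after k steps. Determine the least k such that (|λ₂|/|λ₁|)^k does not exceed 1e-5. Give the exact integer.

|λ₂/λ₁| = 1.16/1.60 = 0.72500
Need k ≥ ln(1e-5) / ln(0.72500) = -11.5129 / -0.3216 ≈ 35.801
Smallest integer k satisfying the bound: 36

36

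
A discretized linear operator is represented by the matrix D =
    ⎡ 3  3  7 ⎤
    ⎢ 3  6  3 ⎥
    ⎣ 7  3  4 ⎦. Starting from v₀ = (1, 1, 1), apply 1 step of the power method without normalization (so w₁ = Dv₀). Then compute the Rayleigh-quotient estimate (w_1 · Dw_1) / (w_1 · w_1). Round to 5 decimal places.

w1 = Dv₀ = (3·1 + 3·1 + 7·1; 3·1 + 6·1 + 3·1; 7·1 + 3·1 + 4·1) = (13, 12, 14)
Dw1 = (173, 153, 183)
w1·Dw1 = 13·173 + 12·153 + 14·183 = 6647; w1·w1 = 13·13 + 12·12 + 14·14 = 509
λ ≈ 6647/509 = 13.05894

13.05894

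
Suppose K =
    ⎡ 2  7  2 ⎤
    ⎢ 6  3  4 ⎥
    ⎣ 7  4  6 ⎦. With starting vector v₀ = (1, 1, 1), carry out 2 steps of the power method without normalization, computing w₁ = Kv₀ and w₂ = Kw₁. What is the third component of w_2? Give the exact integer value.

w1 = Kv₀ = (2·1 + 7·1 + 2·1; 6·1 + 3·1 + 4·1; 7·1 + 4·1 + 6·1) = (11, 13, 17)
w2 = Kw1 = (2·11 + 7·13 + 2·17; 6·11 + 3·13 + 4·17; 7·11 + 4·13 + 6·17) = (147, 173, 231)
The requested component of w2 is 231.

231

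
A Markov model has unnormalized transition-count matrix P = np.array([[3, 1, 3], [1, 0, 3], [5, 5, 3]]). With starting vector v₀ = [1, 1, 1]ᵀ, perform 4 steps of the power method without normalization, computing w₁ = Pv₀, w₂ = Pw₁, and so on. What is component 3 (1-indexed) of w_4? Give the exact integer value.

6826

w1 = Pv₀ = (3·1 + 1·1 + 3·1; 1·1 + 0·1 + 3·1; 5·1 + 5·1 + 3·1) = (7, 4, 13)
w2 = Pw1 = (3·7 + 1·4 + 3·13; 1·7 + 0·4 + 3·13; 5·7 + 5·4 + 3·13) = (64, 46, 94)
w3 = Pw2 = (520, 346, 832)
w4 = Pw3 = (4402, 3016, 6826)
The requested component of w4 is 6826.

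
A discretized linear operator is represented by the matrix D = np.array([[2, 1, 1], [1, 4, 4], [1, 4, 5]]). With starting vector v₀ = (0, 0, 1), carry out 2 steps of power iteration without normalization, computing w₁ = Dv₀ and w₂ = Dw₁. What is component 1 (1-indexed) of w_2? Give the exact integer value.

w1 = Dv₀ = (2·0 + 1·0 + 1·1; 1·0 + 4·0 + 4·1; 1·0 + 4·0 + 5·1) = (1, 4, 5)
w2 = Dw1 = (2·1 + 1·4 + 1·5; 1·1 + 4·4 + 4·5; 1·1 + 4·4 + 5·5) = (11, 37, 42)
The requested component of w2 is 11.

11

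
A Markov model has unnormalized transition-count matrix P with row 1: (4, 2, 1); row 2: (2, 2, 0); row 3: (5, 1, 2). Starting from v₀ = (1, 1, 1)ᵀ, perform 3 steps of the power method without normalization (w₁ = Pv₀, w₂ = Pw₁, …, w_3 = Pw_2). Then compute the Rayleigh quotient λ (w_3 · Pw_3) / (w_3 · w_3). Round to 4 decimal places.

w1 = Pv₀ = (4·1 + 2·1 + 1·1; 2·1 + 2·1 + 0·1; 5·1 + 1·1 + 2·1) = (7, 4, 8)
w2 = Pw1 = (4·7 + 2·4 + 1·8; 2·7 + 2·4 + 0·8; 5·7 + 1·4 + 2·8) = (44, 22, 55)
w3 = Pw2 = (275, 132, 352)
Pw3 = (1716, 814, 2211)
w3·Pw3 = 275·1716 + 132·814 + 352·2211 = 1357620; w3·w3 = 275·275 + 132·132 + 352·352 = 216953
λ ≈ 1357620/216953 = 6.2577

6.2577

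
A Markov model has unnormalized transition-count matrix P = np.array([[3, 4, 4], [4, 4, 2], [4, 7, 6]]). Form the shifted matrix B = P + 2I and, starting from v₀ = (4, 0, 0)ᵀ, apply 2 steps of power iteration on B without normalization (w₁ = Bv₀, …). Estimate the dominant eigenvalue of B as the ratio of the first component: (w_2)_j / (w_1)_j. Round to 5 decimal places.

μ ≈ 11.40000

B = P + 2I has rows (5, 4, 4); (4, 6, 2); (4, 7, 8)
w1 = Bv₀ = (20, 16, 16)
w2 = Bw1 = (228, 208, 320)
Ratio: 228/20 = 11.40000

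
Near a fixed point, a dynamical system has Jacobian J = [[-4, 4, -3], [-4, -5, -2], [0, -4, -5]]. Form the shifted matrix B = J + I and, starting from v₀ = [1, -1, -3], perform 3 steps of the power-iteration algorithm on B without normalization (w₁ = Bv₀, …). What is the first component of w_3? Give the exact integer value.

98

B = J + I has rows (-3, 4, -3); (-4, -4, -2); (0, -4, -4)
w1 = Bv₀ = ((-3)·1 + 4·(-1) + (-3)·(-3); (-4)·1 + (-4)·(-1) + (-2)·(-3); 0·1 + (-4)·(-1) + (-4)·(-3)) = (2, 6, 16)
w2 = Bw1 = ((-3)·2 + 4·6 + (-3)·16; (-4)·2 + (-4)·6 + (-2)·16; 0·2 + (-4)·6 + (-4)·16) = (-30, -64, -88)
w3 = Bw2 = (98, 552, 608)
Requested component of w3: 98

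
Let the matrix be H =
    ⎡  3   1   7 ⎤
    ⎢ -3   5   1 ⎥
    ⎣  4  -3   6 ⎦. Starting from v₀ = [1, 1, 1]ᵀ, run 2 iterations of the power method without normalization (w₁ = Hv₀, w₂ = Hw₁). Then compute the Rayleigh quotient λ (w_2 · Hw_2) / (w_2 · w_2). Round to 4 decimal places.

w1 = Hv₀ = (11, 3, 7)
w2 = Hw1 = (85, -11, 77)
Hw2 = (783, -233, 835)
w2·Hw2 = 85·783 + (-11)·(-233) + 77·835 = 133413; w2·w2 = 85·85 + (-11)·(-11) + 77·77 = 13275
λ ≈ 133413/13275 = 10.0499

λ ≈ 10.0499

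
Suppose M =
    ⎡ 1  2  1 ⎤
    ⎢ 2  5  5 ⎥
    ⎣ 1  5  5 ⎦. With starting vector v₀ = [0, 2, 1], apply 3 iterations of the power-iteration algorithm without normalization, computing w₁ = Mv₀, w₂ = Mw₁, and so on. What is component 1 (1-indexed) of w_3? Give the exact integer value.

525

w1 = Mv₀ = (5, 15, 15)
w2 = Mw1 = (50, 160, 155)
w3 = Mw2 = (525, 1675, 1625)
The requested component of w3 is 525.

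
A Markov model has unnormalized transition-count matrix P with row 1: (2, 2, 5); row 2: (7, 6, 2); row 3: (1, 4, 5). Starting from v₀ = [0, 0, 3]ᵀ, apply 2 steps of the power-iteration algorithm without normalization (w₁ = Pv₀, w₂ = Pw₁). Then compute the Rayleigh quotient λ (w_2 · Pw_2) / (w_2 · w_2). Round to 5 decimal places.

w1 = Pv₀ = (2·0 + 2·0 + 5·3; 7·0 + 6·0 + 2·3; 1·0 + 4·0 + 5·3) = (15, 6, 15)
w2 = Pw1 = (2·15 + 2·6 + 5·15; 7·15 + 6·6 + 2·15; 1·15 + 4·6 + 5·15) = (117, 171, 114)
Pw2 = (1146, 2073, 1371)
w2·Pw2 = 117·1146 + 171·2073 + 114·1371 = 644859; w2·w2 = 117·117 + 171·171 + 114·114 = 55926
λ ≈ 644859/55926 = 11.53058

λ ≈ 11.53058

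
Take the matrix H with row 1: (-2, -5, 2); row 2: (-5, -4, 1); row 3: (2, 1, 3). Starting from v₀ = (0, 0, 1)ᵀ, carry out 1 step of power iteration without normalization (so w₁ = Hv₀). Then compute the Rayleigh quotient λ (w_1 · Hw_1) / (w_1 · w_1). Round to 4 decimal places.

λ ≈ 1.7857

w1 = Hv₀ = ((-2)·0 + (-5)·0 + 2·1; (-5)·0 + (-4)·0 + 1·1; 2·0 + 1·0 + 3·1) = (2, 1, 3)
Hw1 = (-3, -11, 14)
w1·Hw1 = 2·(-3) + 1·(-11) + 3·14 = 25; w1·w1 = 2·2 + 1·1 + 3·3 = 14
λ ≈ 25/14 = 1.7857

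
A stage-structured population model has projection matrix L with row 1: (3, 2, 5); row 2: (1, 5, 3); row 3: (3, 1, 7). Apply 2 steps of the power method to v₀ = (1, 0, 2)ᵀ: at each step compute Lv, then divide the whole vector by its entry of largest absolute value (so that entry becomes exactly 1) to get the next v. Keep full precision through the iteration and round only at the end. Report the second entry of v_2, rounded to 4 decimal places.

0.6000

Lv0 = (13.00000, 7.00000, 17.00000); divide by 17.00000 → v1 = (0.76471, 0.41176, 1.00000)
Lv1 = (8.11765, 5.82353, 9.70588); divide by 9.70588 → v2 = (0.83636, 0.60000, 1.00000)
Requested entry of v2: 99/165 = 0.6000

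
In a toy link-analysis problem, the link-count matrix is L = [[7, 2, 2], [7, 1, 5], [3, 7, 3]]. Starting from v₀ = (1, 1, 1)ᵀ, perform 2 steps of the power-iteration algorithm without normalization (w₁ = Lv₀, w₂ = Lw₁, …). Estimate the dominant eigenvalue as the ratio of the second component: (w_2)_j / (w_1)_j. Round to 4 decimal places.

λ ≈ 11.9231

w1 = Lv₀ = (7·1 + 2·1 + 2·1; 7·1 + 1·1 + 5·1; 3·1 + 7·1 + 3·1) = (11, 13, 13)
w2 = Lw1 = (7·11 + 2·13 + 2·13; 7·11 + 1·13 + 5·13; 3·11 + 7·13 + 3·13) = (129, 155, 163)
Ratio at component: 155 / 13 = 11.9231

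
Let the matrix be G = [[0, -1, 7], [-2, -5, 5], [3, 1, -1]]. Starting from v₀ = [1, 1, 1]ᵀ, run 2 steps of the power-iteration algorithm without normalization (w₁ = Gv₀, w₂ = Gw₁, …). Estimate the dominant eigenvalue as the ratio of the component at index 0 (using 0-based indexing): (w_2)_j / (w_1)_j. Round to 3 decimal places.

λ ≈ 3.833

w1 = Gv₀ = (6, -2, 3)
w2 = Gw1 = (23, 13, 13)
Ratio at component: 23 / 6 = 3.833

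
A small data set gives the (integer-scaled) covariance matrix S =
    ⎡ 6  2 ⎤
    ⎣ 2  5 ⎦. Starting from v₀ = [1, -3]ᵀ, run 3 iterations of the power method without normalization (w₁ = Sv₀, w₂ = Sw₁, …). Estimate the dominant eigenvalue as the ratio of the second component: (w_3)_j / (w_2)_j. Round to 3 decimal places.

5.800

w1 = Sv₀ = (0, -13)
w2 = Sw1 = (-26, -65)
w3 = Sw2 = (-286, -377)
Ratio at component: -377 / -65 = 5.800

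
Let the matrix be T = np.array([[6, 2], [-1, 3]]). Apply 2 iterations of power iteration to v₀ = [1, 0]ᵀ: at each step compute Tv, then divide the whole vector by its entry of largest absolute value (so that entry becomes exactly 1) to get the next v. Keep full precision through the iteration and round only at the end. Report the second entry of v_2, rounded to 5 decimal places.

-0.26471

Tv0 = (6.000000, -1.000000); divide by 6.000000 → v1 = (1.000000, -0.166667)
Tv1 = (5.666667, -1.500000); divide by 5.666667 → v2 = (1.000000, -0.264706)
Requested entry of v2: -9/34 = -0.26471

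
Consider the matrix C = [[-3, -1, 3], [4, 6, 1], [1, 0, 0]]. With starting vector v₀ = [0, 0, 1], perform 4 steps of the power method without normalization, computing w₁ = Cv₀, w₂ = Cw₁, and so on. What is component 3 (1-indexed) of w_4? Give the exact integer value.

21

w1 = Cv₀ = ((-3)·0 + (-1)·0 + 3·1; 4·0 + 6·0 + 1·1; 1·0 + 0·0 + 0·1) = (3, 1, 0)
w2 = Cw1 = ((-3)·3 + (-1)·1 + 3·0; 4·3 + 6·1 + 1·0; 1·3 + 0·1 + 0·0) = (-10, 18, 3)
w3 = Cw2 = (21, 71, -10)
w4 = Cw3 = (-164, 500, 21)
The requested component of w4 is 21.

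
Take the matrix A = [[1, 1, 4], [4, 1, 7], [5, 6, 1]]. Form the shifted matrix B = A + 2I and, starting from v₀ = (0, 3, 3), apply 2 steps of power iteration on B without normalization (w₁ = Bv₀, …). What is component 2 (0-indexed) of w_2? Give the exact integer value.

B = A + 2I has rows (3, 1, 4); (4, 3, 7); (5, 6, 3)
w1 = Bv₀ = (3·0 + 1·3 + 4·3; 4·0 + 3·3 + 7·3; 5·0 + 6·3 + 3·3) = (15, 30, 27)
w2 = Bw1 = (3·15 + 1·30 + 4·27; 4·15 + 3·30 + 7·27; 5·15 + 6·30 + 3·27) = (183, 339, 336)
Requested component of w2: 336

336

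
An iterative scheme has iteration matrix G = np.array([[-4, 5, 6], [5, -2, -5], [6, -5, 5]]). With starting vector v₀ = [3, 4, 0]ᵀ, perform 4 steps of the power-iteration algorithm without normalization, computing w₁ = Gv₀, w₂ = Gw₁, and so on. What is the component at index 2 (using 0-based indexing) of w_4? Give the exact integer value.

w1 = Gv₀ = ((-4)·3 + 5·4 + 6·0; 5·3 + (-2)·4 + (-5)·0; 6·3 + (-5)·4 + 5·0) = (8, 7, -2)
w2 = Gw1 = ((-4)·8 + 5·7 + 6·(-2); 5·8 + (-2)·7 + (-5)·(-2); 6·8 + (-5)·7 + 5·(-2)) = (-9, 36, 3)
w3 = Gw2 = (234, -132, -219)
w4 = Gw3 = (-2910, 2529, 969)
The requested component of w4 is 969.

969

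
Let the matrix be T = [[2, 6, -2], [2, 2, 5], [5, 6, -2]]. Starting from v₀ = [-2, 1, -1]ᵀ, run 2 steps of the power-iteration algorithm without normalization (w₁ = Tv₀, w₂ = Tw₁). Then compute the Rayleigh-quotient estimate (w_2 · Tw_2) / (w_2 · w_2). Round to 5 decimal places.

w1 = Tv₀ = (2·(-2) + 6·1 + (-2)·(-1); 2·(-2) + 2·1 + 5·(-1); 5·(-2) + 6·1 + (-2)·(-1)) = (4, -7, -2)
w2 = Tw1 = (2·4 + 6·(-7) + (-2)·(-2); 2·4 + 2·(-7) + 5·(-2); 5·4 + 6·(-7) + (-2)·(-2)) = (-30, -16, -18)
Tw2 = (-120, -182, -210)
w2·Tw2 = (-30)·(-120) + (-16)·(-182) + (-18)·(-210) = 10292; w2·w2 = (-30)·(-30) + (-16)·(-16) + (-18)·(-18) = 1480
λ ≈ 10292/1480 = 6.95405

λ ≈ 6.95405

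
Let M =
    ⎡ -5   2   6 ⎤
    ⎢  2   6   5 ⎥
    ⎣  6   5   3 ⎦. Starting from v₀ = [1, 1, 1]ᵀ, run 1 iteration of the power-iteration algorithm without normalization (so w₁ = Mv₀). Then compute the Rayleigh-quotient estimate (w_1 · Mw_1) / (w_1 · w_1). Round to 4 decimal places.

w1 = Mv₀ = ((-5)·1 + 2·1 + 6·1; 2·1 + 6·1 + 5·1; 6·1 + 5·1 + 3·1) = (3, 13, 14)
Mw1 = (95, 154, 125)
w1·Mw1 = 3·95 + 13·154 + 14·125 = 4037; w1·w1 = 3·3 + 13·13 + 14·14 = 374
λ ≈ 4037/374 = 10.7941

10.7941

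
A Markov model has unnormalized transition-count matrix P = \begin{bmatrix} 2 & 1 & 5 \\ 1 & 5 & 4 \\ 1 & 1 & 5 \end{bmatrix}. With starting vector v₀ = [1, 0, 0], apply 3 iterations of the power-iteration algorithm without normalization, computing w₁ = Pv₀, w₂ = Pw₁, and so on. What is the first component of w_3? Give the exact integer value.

w1 = Pv₀ = (2·1 + 1·0 + 5·0; 1·1 + 5·0 + 4·0; 1·1 + 1·0 + 5·0) = (2, 1, 1)
w2 = Pw1 = (2·2 + 1·1 + 5·1; 1·2 + 5·1 + 4·1; 1·2 + 1·1 + 5·1) = (10, 11, 8)
w3 = Pw2 = (71, 97, 61)
The requested component of w3 is 71.

71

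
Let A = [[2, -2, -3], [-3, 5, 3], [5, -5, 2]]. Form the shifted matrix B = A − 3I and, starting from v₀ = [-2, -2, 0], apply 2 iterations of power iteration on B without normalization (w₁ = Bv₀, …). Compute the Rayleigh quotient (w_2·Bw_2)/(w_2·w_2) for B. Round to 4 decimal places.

-0.9310

B = A − 3I has rows (-1, -2, -3); (-3, 2, 3); (5, -5, -1)
w1 = Bv₀ = ((-1)·(-2) + (-2)·(-2) + (-3)·0; (-3)·(-2) + 2·(-2) + 3·0; 5·(-2) + (-5)·(-2) + (-1)·0) = (6, 2, 0)
w2 = Bw1 = ((-1)·6 + (-2)·2 + (-3)·0; (-3)·6 + 2·2 + 3·0; 5·6 + (-5)·2 + (-1)·0) = (-10, -14, 20)
Bw2 = (-22, 62, 0)
w2·Bw2 = -648; w2·w2 = 696; μ ≈ -648/696 = -0.9310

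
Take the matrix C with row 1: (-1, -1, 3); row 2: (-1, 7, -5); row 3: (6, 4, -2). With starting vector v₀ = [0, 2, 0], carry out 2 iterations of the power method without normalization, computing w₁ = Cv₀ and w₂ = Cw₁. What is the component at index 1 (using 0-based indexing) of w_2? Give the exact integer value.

60

w1 = Cv₀ = (-2, 14, 8)
w2 = Cw1 = (12, 60, 28)
The requested component of w2 is 60.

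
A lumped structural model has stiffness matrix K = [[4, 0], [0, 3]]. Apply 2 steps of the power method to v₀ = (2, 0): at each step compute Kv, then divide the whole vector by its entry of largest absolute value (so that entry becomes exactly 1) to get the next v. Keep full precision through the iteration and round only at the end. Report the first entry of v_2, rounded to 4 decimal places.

1.0000

Kv0 = (8.00000, 0.00000); divide by 8.00000 → v1 = (1.00000, 0.00000)
Kv1 = (4.00000, 0.00000); divide by 4.00000 → v2 = (1.00000, 0.00000)
Requested entry of v2: 32/32 = 1.0000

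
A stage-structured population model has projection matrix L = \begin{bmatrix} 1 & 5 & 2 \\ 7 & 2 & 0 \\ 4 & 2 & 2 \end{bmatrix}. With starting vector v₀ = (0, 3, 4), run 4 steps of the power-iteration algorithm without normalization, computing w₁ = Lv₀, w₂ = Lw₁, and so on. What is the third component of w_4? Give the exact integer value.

8534

w1 = Lv₀ = (1·0 + 5·3 + 2·4; 7·0 + 2·3 + 0·4; 4·0 + 2·3 + 2·4) = (23, 6, 14)
w2 = Lw1 = (1·23 + 5·6 + 2·14; 7·23 + 2·6 + 0·14; 4·23 + 2·6 + 2·14) = (81, 173, 132)
w3 = Lw2 = (1210, 913, 934)
w4 = Lw3 = (7643, 10296, 8534)
The requested component of w4 is 8534.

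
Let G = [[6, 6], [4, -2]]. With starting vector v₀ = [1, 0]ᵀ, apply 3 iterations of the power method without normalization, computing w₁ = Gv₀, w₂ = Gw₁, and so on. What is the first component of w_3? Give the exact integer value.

456

w1 = Gv₀ = (6·1 + 6·0; 4·1 + (-2)·0) = (6, 4)
w2 = Gw1 = (6·6 + 6·4; 4·6 + (-2)·4) = (60, 16)
w3 = Gw2 = (456, 208)
The requested component of w3 is 456.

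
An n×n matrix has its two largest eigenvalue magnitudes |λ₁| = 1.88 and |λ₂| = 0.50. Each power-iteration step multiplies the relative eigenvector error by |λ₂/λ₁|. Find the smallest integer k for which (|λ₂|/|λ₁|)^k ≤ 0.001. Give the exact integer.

6

|λ₂/λ₁| = 0.50/1.88 = 0.26596
Need k ≥ ln(0.001) / ln(0.26596) = -6.9078 / -1.3244 ≈ 5.216
Smallest integer k satisfying the bound: 6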